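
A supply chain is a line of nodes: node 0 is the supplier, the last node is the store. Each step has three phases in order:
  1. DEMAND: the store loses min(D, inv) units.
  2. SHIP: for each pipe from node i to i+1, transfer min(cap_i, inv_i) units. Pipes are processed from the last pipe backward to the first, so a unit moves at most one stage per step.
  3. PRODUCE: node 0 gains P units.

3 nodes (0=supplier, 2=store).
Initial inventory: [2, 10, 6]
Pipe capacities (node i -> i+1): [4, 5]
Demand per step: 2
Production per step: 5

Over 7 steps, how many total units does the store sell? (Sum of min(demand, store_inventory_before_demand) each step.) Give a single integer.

Answer: 14

Derivation:
Step 1: sold=2 (running total=2) -> [5 7 9]
Step 2: sold=2 (running total=4) -> [6 6 12]
Step 3: sold=2 (running total=6) -> [7 5 15]
Step 4: sold=2 (running total=8) -> [8 4 18]
Step 5: sold=2 (running total=10) -> [9 4 20]
Step 6: sold=2 (running total=12) -> [10 4 22]
Step 7: sold=2 (running total=14) -> [11 4 24]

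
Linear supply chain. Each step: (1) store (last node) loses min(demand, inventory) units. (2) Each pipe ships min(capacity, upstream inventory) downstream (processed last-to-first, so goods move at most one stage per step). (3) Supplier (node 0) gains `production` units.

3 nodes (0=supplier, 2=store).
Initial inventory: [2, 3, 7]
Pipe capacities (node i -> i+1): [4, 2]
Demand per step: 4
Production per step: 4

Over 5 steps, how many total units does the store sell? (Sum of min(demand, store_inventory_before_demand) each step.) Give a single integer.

Answer: 15

Derivation:
Step 1: sold=4 (running total=4) -> [4 3 5]
Step 2: sold=4 (running total=8) -> [4 5 3]
Step 3: sold=3 (running total=11) -> [4 7 2]
Step 4: sold=2 (running total=13) -> [4 9 2]
Step 5: sold=2 (running total=15) -> [4 11 2]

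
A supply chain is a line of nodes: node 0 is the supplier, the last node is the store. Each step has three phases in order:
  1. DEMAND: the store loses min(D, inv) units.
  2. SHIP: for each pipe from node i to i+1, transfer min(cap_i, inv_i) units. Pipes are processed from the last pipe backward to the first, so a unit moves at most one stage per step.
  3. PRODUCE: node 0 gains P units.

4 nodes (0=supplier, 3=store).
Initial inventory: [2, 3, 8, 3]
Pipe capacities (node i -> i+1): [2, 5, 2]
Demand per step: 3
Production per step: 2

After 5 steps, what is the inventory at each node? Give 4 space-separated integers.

Step 1: demand=3,sold=3 ship[2->3]=2 ship[1->2]=3 ship[0->1]=2 prod=2 -> inv=[2 2 9 2]
Step 2: demand=3,sold=2 ship[2->3]=2 ship[1->2]=2 ship[0->1]=2 prod=2 -> inv=[2 2 9 2]
Step 3: demand=3,sold=2 ship[2->3]=2 ship[1->2]=2 ship[0->1]=2 prod=2 -> inv=[2 2 9 2]
Step 4: demand=3,sold=2 ship[2->3]=2 ship[1->2]=2 ship[0->1]=2 prod=2 -> inv=[2 2 9 2]
Step 5: demand=3,sold=2 ship[2->3]=2 ship[1->2]=2 ship[0->1]=2 prod=2 -> inv=[2 2 9 2]

2 2 9 2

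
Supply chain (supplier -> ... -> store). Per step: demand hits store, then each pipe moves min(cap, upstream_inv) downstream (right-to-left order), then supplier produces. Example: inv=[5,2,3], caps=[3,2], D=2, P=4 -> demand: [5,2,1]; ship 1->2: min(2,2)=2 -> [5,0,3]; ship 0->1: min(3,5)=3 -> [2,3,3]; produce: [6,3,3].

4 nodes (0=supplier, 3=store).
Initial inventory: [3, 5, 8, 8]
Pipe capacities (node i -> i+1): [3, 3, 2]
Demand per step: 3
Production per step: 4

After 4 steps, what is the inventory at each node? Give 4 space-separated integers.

Step 1: demand=3,sold=3 ship[2->3]=2 ship[1->2]=3 ship[0->1]=3 prod=4 -> inv=[4 5 9 7]
Step 2: demand=3,sold=3 ship[2->3]=2 ship[1->2]=3 ship[0->1]=3 prod=4 -> inv=[5 5 10 6]
Step 3: demand=3,sold=3 ship[2->3]=2 ship[1->2]=3 ship[0->1]=3 prod=4 -> inv=[6 5 11 5]
Step 4: demand=3,sold=3 ship[2->3]=2 ship[1->2]=3 ship[0->1]=3 prod=4 -> inv=[7 5 12 4]

7 5 12 4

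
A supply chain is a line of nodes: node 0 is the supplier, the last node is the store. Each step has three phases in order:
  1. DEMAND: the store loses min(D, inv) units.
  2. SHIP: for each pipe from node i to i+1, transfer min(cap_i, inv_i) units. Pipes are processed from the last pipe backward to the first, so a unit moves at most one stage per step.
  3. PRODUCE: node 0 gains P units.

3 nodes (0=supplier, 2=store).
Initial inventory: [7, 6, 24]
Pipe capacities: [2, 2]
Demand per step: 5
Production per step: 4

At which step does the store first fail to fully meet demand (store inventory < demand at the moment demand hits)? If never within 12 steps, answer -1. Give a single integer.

Step 1: demand=5,sold=5 ship[1->2]=2 ship[0->1]=2 prod=4 -> [9 6 21]
Step 2: demand=5,sold=5 ship[1->2]=2 ship[0->1]=2 prod=4 -> [11 6 18]
Step 3: demand=5,sold=5 ship[1->2]=2 ship[0->1]=2 prod=4 -> [13 6 15]
Step 4: demand=5,sold=5 ship[1->2]=2 ship[0->1]=2 prod=4 -> [15 6 12]
Step 5: demand=5,sold=5 ship[1->2]=2 ship[0->1]=2 prod=4 -> [17 6 9]
Step 6: demand=5,sold=5 ship[1->2]=2 ship[0->1]=2 prod=4 -> [19 6 6]
Step 7: demand=5,sold=5 ship[1->2]=2 ship[0->1]=2 prod=4 -> [21 6 3]
Step 8: demand=5,sold=3 ship[1->2]=2 ship[0->1]=2 prod=4 -> [23 6 2]
Step 9: demand=5,sold=2 ship[1->2]=2 ship[0->1]=2 prod=4 -> [25 6 2]
Step 10: demand=5,sold=2 ship[1->2]=2 ship[0->1]=2 prod=4 -> [27 6 2]
Step 11: demand=5,sold=2 ship[1->2]=2 ship[0->1]=2 prod=4 -> [29 6 2]
Step 12: demand=5,sold=2 ship[1->2]=2 ship[0->1]=2 prod=4 -> [31 6 2]
First stockout at step 8

8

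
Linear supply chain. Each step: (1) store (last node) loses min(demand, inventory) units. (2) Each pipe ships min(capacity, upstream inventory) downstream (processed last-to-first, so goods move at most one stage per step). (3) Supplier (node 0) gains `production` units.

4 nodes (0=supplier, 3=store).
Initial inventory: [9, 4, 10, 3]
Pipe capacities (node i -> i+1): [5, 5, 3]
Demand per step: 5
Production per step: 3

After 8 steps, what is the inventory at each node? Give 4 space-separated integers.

Step 1: demand=5,sold=3 ship[2->3]=3 ship[1->2]=4 ship[0->1]=5 prod=3 -> inv=[7 5 11 3]
Step 2: demand=5,sold=3 ship[2->3]=3 ship[1->2]=5 ship[0->1]=5 prod=3 -> inv=[5 5 13 3]
Step 3: demand=5,sold=3 ship[2->3]=3 ship[1->2]=5 ship[0->1]=5 prod=3 -> inv=[3 5 15 3]
Step 4: demand=5,sold=3 ship[2->3]=3 ship[1->2]=5 ship[0->1]=3 prod=3 -> inv=[3 3 17 3]
Step 5: demand=5,sold=3 ship[2->3]=3 ship[1->2]=3 ship[0->1]=3 prod=3 -> inv=[3 3 17 3]
Step 6: demand=5,sold=3 ship[2->3]=3 ship[1->2]=3 ship[0->1]=3 prod=3 -> inv=[3 3 17 3]
Step 7: demand=5,sold=3 ship[2->3]=3 ship[1->2]=3 ship[0->1]=3 prod=3 -> inv=[3 3 17 3]
Step 8: demand=5,sold=3 ship[2->3]=3 ship[1->2]=3 ship[0->1]=3 prod=3 -> inv=[3 3 17 3]

3 3 17 3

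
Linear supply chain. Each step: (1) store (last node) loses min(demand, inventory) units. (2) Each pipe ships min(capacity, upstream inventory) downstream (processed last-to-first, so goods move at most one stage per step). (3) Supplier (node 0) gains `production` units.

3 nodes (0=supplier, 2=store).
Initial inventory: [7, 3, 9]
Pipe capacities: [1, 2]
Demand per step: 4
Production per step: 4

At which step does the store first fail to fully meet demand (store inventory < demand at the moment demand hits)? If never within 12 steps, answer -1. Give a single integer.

Step 1: demand=4,sold=4 ship[1->2]=2 ship[0->1]=1 prod=4 -> [10 2 7]
Step 2: demand=4,sold=4 ship[1->2]=2 ship[0->1]=1 prod=4 -> [13 1 5]
Step 3: demand=4,sold=4 ship[1->2]=1 ship[0->1]=1 prod=4 -> [16 1 2]
Step 4: demand=4,sold=2 ship[1->2]=1 ship[0->1]=1 prod=4 -> [19 1 1]
Step 5: demand=4,sold=1 ship[1->2]=1 ship[0->1]=1 prod=4 -> [22 1 1]
Step 6: demand=4,sold=1 ship[1->2]=1 ship[0->1]=1 prod=4 -> [25 1 1]
Step 7: demand=4,sold=1 ship[1->2]=1 ship[0->1]=1 prod=4 -> [28 1 1]
Step 8: demand=4,sold=1 ship[1->2]=1 ship[0->1]=1 prod=4 -> [31 1 1]
Step 9: demand=4,sold=1 ship[1->2]=1 ship[0->1]=1 prod=4 -> [34 1 1]
Step 10: demand=4,sold=1 ship[1->2]=1 ship[0->1]=1 prod=4 -> [37 1 1]
Step 11: demand=4,sold=1 ship[1->2]=1 ship[0->1]=1 prod=4 -> [40 1 1]
Step 12: demand=4,sold=1 ship[1->2]=1 ship[0->1]=1 prod=4 -> [43 1 1]
First stockout at step 4

4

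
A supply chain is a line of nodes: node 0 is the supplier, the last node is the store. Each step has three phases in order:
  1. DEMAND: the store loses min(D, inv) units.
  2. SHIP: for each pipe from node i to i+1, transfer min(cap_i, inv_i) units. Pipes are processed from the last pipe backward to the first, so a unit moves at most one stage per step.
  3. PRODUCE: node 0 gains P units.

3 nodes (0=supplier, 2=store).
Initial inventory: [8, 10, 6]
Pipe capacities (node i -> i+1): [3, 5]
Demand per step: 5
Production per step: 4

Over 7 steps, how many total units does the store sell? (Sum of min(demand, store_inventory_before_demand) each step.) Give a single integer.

Answer: 31

Derivation:
Step 1: sold=5 (running total=5) -> [9 8 6]
Step 2: sold=5 (running total=10) -> [10 6 6]
Step 3: sold=5 (running total=15) -> [11 4 6]
Step 4: sold=5 (running total=20) -> [12 3 5]
Step 5: sold=5 (running total=25) -> [13 3 3]
Step 6: sold=3 (running total=28) -> [14 3 3]
Step 7: sold=3 (running total=31) -> [15 3 3]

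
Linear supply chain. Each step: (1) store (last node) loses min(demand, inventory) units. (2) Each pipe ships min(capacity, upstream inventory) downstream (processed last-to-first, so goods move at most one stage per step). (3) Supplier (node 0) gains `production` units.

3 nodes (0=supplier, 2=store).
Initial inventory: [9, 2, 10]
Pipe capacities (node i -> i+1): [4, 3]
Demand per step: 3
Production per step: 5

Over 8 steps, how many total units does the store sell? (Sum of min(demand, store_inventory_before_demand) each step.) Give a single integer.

Step 1: sold=3 (running total=3) -> [10 4 9]
Step 2: sold=3 (running total=6) -> [11 5 9]
Step 3: sold=3 (running total=9) -> [12 6 9]
Step 4: sold=3 (running total=12) -> [13 7 9]
Step 5: sold=3 (running total=15) -> [14 8 9]
Step 6: sold=3 (running total=18) -> [15 9 9]
Step 7: sold=3 (running total=21) -> [16 10 9]
Step 8: sold=3 (running total=24) -> [17 11 9]

Answer: 24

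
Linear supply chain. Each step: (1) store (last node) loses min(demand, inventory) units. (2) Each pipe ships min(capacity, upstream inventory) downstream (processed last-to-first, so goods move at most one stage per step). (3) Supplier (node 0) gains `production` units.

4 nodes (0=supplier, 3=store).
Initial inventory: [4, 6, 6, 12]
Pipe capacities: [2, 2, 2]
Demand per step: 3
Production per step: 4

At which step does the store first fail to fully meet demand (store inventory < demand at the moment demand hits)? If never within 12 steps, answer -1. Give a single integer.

Step 1: demand=3,sold=3 ship[2->3]=2 ship[1->2]=2 ship[0->1]=2 prod=4 -> [6 6 6 11]
Step 2: demand=3,sold=3 ship[2->3]=2 ship[1->2]=2 ship[0->1]=2 prod=4 -> [8 6 6 10]
Step 3: demand=3,sold=3 ship[2->3]=2 ship[1->2]=2 ship[0->1]=2 prod=4 -> [10 6 6 9]
Step 4: demand=3,sold=3 ship[2->3]=2 ship[1->2]=2 ship[0->1]=2 prod=4 -> [12 6 6 8]
Step 5: demand=3,sold=3 ship[2->3]=2 ship[1->2]=2 ship[0->1]=2 prod=4 -> [14 6 6 7]
Step 6: demand=3,sold=3 ship[2->3]=2 ship[1->2]=2 ship[0->1]=2 prod=4 -> [16 6 6 6]
Step 7: demand=3,sold=3 ship[2->3]=2 ship[1->2]=2 ship[0->1]=2 prod=4 -> [18 6 6 5]
Step 8: demand=3,sold=3 ship[2->3]=2 ship[1->2]=2 ship[0->1]=2 prod=4 -> [20 6 6 4]
Step 9: demand=3,sold=3 ship[2->3]=2 ship[1->2]=2 ship[0->1]=2 prod=4 -> [22 6 6 3]
Step 10: demand=3,sold=3 ship[2->3]=2 ship[1->2]=2 ship[0->1]=2 prod=4 -> [24 6 6 2]
Step 11: demand=3,sold=2 ship[2->3]=2 ship[1->2]=2 ship[0->1]=2 prod=4 -> [26 6 6 2]
Step 12: demand=3,sold=2 ship[2->3]=2 ship[1->2]=2 ship[0->1]=2 prod=4 -> [28 6 6 2]
First stockout at step 11

11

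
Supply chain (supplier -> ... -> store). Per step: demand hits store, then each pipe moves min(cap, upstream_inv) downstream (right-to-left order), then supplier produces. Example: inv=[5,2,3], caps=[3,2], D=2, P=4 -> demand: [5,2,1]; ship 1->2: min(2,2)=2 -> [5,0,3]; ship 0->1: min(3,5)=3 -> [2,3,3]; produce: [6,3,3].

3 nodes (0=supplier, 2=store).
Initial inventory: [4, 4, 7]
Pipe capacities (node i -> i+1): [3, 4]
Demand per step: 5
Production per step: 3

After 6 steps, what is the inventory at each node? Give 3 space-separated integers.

Step 1: demand=5,sold=5 ship[1->2]=4 ship[0->1]=3 prod=3 -> inv=[4 3 6]
Step 2: demand=5,sold=5 ship[1->2]=3 ship[0->1]=3 prod=3 -> inv=[4 3 4]
Step 3: demand=5,sold=4 ship[1->2]=3 ship[0->1]=3 prod=3 -> inv=[4 3 3]
Step 4: demand=5,sold=3 ship[1->2]=3 ship[0->1]=3 prod=3 -> inv=[4 3 3]
Step 5: demand=5,sold=3 ship[1->2]=3 ship[0->1]=3 prod=3 -> inv=[4 3 3]
Step 6: demand=5,sold=3 ship[1->2]=3 ship[0->1]=3 prod=3 -> inv=[4 3 3]

4 3 3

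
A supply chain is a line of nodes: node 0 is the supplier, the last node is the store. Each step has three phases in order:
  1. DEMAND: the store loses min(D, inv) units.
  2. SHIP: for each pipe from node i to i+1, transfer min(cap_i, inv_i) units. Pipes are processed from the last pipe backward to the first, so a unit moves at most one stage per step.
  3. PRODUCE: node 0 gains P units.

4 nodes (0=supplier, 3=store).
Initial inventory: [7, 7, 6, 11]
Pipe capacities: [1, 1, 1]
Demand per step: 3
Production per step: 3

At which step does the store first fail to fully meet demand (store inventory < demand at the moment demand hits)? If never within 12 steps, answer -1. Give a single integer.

Step 1: demand=3,sold=3 ship[2->3]=1 ship[1->2]=1 ship[0->1]=1 prod=3 -> [9 7 6 9]
Step 2: demand=3,sold=3 ship[2->3]=1 ship[1->2]=1 ship[0->1]=1 prod=3 -> [11 7 6 7]
Step 3: demand=3,sold=3 ship[2->3]=1 ship[1->2]=1 ship[0->1]=1 prod=3 -> [13 7 6 5]
Step 4: demand=3,sold=3 ship[2->3]=1 ship[1->2]=1 ship[0->1]=1 prod=3 -> [15 7 6 3]
Step 5: demand=3,sold=3 ship[2->3]=1 ship[1->2]=1 ship[0->1]=1 prod=3 -> [17 7 6 1]
Step 6: demand=3,sold=1 ship[2->3]=1 ship[1->2]=1 ship[0->1]=1 prod=3 -> [19 7 6 1]
Step 7: demand=3,sold=1 ship[2->3]=1 ship[1->2]=1 ship[0->1]=1 prod=3 -> [21 7 6 1]
Step 8: demand=3,sold=1 ship[2->3]=1 ship[1->2]=1 ship[0->1]=1 prod=3 -> [23 7 6 1]
Step 9: demand=3,sold=1 ship[2->3]=1 ship[1->2]=1 ship[0->1]=1 prod=3 -> [25 7 6 1]
Step 10: demand=3,sold=1 ship[2->3]=1 ship[1->2]=1 ship[0->1]=1 prod=3 -> [27 7 6 1]
Step 11: demand=3,sold=1 ship[2->3]=1 ship[1->2]=1 ship[0->1]=1 prod=3 -> [29 7 6 1]
Step 12: demand=3,sold=1 ship[2->3]=1 ship[1->2]=1 ship[0->1]=1 prod=3 -> [31 7 6 1]
First stockout at step 6

6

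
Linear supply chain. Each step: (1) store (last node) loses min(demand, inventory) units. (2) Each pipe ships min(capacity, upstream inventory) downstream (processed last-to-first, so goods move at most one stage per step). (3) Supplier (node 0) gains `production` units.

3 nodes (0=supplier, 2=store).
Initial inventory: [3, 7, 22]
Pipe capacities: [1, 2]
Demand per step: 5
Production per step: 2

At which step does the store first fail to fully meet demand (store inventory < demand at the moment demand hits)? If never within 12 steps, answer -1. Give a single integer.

Step 1: demand=5,sold=5 ship[1->2]=2 ship[0->1]=1 prod=2 -> [4 6 19]
Step 2: demand=5,sold=5 ship[1->2]=2 ship[0->1]=1 prod=2 -> [5 5 16]
Step 3: demand=5,sold=5 ship[1->2]=2 ship[0->1]=1 prod=2 -> [6 4 13]
Step 4: demand=5,sold=5 ship[1->2]=2 ship[0->1]=1 prod=2 -> [7 3 10]
Step 5: demand=5,sold=5 ship[1->2]=2 ship[0->1]=1 prod=2 -> [8 2 7]
Step 6: demand=5,sold=5 ship[1->2]=2 ship[0->1]=1 prod=2 -> [9 1 4]
Step 7: demand=5,sold=4 ship[1->2]=1 ship[0->1]=1 prod=2 -> [10 1 1]
Step 8: demand=5,sold=1 ship[1->2]=1 ship[0->1]=1 prod=2 -> [11 1 1]
Step 9: demand=5,sold=1 ship[1->2]=1 ship[0->1]=1 prod=2 -> [12 1 1]
Step 10: demand=5,sold=1 ship[1->2]=1 ship[0->1]=1 prod=2 -> [13 1 1]
Step 11: demand=5,sold=1 ship[1->2]=1 ship[0->1]=1 prod=2 -> [14 1 1]
Step 12: demand=5,sold=1 ship[1->2]=1 ship[0->1]=1 prod=2 -> [15 1 1]
First stockout at step 7

7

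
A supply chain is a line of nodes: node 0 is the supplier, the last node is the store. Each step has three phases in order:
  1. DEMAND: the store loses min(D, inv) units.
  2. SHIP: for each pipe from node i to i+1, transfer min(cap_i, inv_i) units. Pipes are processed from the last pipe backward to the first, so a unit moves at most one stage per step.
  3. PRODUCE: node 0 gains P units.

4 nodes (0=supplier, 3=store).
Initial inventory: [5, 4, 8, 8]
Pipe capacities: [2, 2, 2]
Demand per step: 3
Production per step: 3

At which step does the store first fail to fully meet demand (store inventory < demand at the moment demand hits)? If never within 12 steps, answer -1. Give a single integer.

Step 1: demand=3,sold=3 ship[2->3]=2 ship[1->2]=2 ship[0->1]=2 prod=3 -> [6 4 8 7]
Step 2: demand=3,sold=3 ship[2->3]=2 ship[1->2]=2 ship[0->1]=2 prod=3 -> [7 4 8 6]
Step 3: demand=3,sold=3 ship[2->3]=2 ship[1->2]=2 ship[0->1]=2 prod=3 -> [8 4 8 5]
Step 4: demand=3,sold=3 ship[2->3]=2 ship[1->2]=2 ship[0->1]=2 prod=3 -> [9 4 8 4]
Step 5: demand=3,sold=3 ship[2->3]=2 ship[1->2]=2 ship[0->1]=2 prod=3 -> [10 4 8 3]
Step 6: demand=3,sold=3 ship[2->3]=2 ship[1->2]=2 ship[0->1]=2 prod=3 -> [11 4 8 2]
Step 7: demand=3,sold=2 ship[2->3]=2 ship[1->2]=2 ship[0->1]=2 prod=3 -> [12 4 8 2]
Step 8: demand=3,sold=2 ship[2->3]=2 ship[1->2]=2 ship[0->1]=2 prod=3 -> [13 4 8 2]
Step 9: demand=3,sold=2 ship[2->3]=2 ship[1->2]=2 ship[0->1]=2 prod=3 -> [14 4 8 2]
Step 10: demand=3,sold=2 ship[2->3]=2 ship[1->2]=2 ship[0->1]=2 prod=3 -> [15 4 8 2]
Step 11: demand=3,sold=2 ship[2->3]=2 ship[1->2]=2 ship[0->1]=2 prod=3 -> [16 4 8 2]
Step 12: demand=3,sold=2 ship[2->3]=2 ship[1->2]=2 ship[0->1]=2 prod=3 -> [17 4 8 2]
First stockout at step 7

7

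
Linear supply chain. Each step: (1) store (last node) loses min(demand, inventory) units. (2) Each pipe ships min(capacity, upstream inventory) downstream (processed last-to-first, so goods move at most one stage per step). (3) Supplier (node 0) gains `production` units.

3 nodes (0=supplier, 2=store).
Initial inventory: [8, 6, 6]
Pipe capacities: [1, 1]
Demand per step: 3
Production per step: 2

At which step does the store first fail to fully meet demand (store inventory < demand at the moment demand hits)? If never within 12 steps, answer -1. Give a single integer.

Step 1: demand=3,sold=3 ship[1->2]=1 ship[0->1]=1 prod=2 -> [9 6 4]
Step 2: demand=3,sold=3 ship[1->2]=1 ship[0->1]=1 prod=2 -> [10 6 2]
Step 3: demand=3,sold=2 ship[1->2]=1 ship[0->1]=1 prod=2 -> [11 6 1]
Step 4: demand=3,sold=1 ship[1->2]=1 ship[0->1]=1 prod=2 -> [12 6 1]
Step 5: demand=3,sold=1 ship[1->2]=1 ship[0->1]=1 prod=2 -> [13 6 1]
Step 6: demand=3,sold=1 ship[1->2]=1 ship[0->1]=1 prod=2 -> [14 6 1]
Step 7: demand=3,sold=1 ship[1->2]=1 ship[0->1]=1 prod=2 -> [15 6 1]
Step 8: demand=3,sold=1 ship[1->2]=1 ship[0->1]=1 prod=2 -> [16 6 1]
Step 9: demand=3,sold=1 ship[1->2]=1 ship[0->1]=1 prod=2 -> [17 6 1]
Step 10: demand=3,sold=1 ship[1->2]=1 ship[0->1]=1 prod=2 -> [18 6 1]
Step 11: demand=3,sold=1 ship[1->2]=1 ship[0->1]=1 prod=2 -> [19 6 1]
Step 12: demand=3,sold=1 ship[1->2]=1 ship[0->1]=1 prod=2 -> [20 6 1]
First stockout at step 3

3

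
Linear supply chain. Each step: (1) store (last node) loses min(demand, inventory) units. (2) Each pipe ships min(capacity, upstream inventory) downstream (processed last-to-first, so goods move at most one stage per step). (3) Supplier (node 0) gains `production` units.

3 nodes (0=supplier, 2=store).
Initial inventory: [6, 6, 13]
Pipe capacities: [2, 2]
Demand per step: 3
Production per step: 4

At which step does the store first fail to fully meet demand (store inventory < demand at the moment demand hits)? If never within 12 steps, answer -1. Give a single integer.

Step 1: demand=3,sold=3 ship[1->2]=2 ship[0->1]=2 prod=4 -> [8 6 12]
Step 2: demand=3,sold=3 ship[1->2]=2 ship[0->1]=2 prod=4 -> [10 6 11]
Step 3: demand=3,sold=3 ship[1->2]=2 ship[0->1]=2 prod=4 -> [12 6 10]
Step 4: demand=3,sold=3 ship[1->2]=2 ship[0->1]=2 prod=4 -> [14 6 9]
Step 5: demand=3,sold=3 ship[1->2]=2 ship[0->1]=2 prod=4 -> [16 6 8]
Step 6: demand=3,sold=3 ship[1->2]=2 ship[0->1]=2 prod=4 -> [18 6 7]
Step 7: demand=3,sold=3 ship[1->2]=2 ship[0->1]=2 prod=4 -> [20 6 6]
Step 8: demand=3,sold=3 ship[1->2]=2 ship[0->1]=2 prod=4 -> [22 6 5]
Step 9: demand=3,sold=3 ship[1->2]=2 ship[0->1]=2 prod=4 -> [24 6 4]
Step 10: demand=3,sold=3 ship[1->2]=2 ship[0->1]=2 prod=4 -> [26 6 3]
Step 11: demand=3,sold=3 ship[1->2]=2 ship[0->1]=2 prod=4 -> [28 6 2]
Step 12: demand=3,sold=2 ship[1->2]=2 ship[0->1]=2 prod=4 -> [30 6 2]
First stockout at step 12

12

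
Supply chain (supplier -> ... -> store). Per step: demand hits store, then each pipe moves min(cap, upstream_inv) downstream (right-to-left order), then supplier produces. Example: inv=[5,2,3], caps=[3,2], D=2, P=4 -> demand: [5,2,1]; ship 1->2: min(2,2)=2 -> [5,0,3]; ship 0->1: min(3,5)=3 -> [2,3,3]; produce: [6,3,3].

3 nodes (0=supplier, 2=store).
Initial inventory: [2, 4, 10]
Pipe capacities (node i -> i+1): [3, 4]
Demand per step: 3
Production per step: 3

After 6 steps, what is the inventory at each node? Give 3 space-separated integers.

Step 1: demand=3,sold=3 ship[1->2]=4 ship[0->1]=2 prod=3 -> inv=[3 2 11]
Step 2: demand=3,sold=3 ship[1->2]=2 ship[0->1]=3 prod=3 -> inv=[3 3 10]
Step 3: demand=3,sold=3 ship[1->2]=3 ship[0->1]=3 prod=3 -> inv=[3 3 10]
Step 4: demand=3,sold=3 ship[1->2]=3 ship[0->1]=3 prod=3 -> inv=[3 3 10]
Step 5: demand=3,sold=3 ship[1->2]=3 ship[0->1]=3 prod=3 -> inv=[3 3 10]
Step 6: demand=3,sold=3 ship[1->2]=3 ship[0->1]=3 prod=3 -> inv=[3 3 10]

3 3 10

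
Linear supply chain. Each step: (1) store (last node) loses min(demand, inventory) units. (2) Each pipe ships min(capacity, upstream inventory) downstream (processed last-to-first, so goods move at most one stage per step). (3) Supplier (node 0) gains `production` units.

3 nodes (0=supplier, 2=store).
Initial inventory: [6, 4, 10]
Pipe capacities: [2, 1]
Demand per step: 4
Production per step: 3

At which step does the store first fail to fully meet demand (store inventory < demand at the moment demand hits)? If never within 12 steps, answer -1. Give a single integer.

Step 1: demand=4,sold=4 ship[1->2]=1 ship[0->1]=2 prod=3 -> [7 5 7]
Step 2: demand=4,sold=4 ship[1->2]=1 ship[0->1]=2 prod=3 -> [8 6 4]
Step 3: demand=4,sold=4 ship[1->2]=1 ship[0->1]=2 prod=3 -> [9 7 1]
Step 4: demand=4,sold=1 ship[1->2]=1 ship[0->1]=2 prod=3 -> [10 8 1]
Step 5: demand=4,sold=1 ship[1->2]=1 ship[0->1]=2 prod=3 -> [11 9 1]
Step 6: demand=4,sold=1 ship[1->2]=1 ship[0->1]=2 prod=3 -> [12 10 1]
Step 7: demand=4,sold=1 ship[1->2]=1 ship[0->1]=2 prod=3 -> [13 11 1]
Step 8: demand=4,sold=1 ship[1->2]=1 ship[0->1]=2 prod=3 -> [14 12 1]
Step 9: demand=4,sold=1 ship[1->2]=1 ship[0->1]=2 prod=3 -> [15 13 1]
Step 10: demand=4,sold=1 ship[1->2]=1 ship[0->1]=2 prod=3 -> [16 14 1]
Step 11: demand=4,sold=1 ship[1->2]=1 ship[0->1]=2 prod=3 -> [17 15 1]
Step 12: demand=4,sold=1 ship[1->2]=1 ship[0->1]=2 prod=3 -> [18 16 1]
First stockout at step 4

4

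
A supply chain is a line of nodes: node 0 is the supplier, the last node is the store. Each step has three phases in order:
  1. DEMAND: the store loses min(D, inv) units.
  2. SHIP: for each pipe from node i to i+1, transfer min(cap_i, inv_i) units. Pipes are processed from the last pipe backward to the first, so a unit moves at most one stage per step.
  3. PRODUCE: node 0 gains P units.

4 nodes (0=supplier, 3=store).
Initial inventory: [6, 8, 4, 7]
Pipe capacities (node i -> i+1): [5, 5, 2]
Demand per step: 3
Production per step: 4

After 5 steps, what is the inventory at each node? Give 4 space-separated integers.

Step 1: demand=3,sold=3 ship[2->3]=2 ship[1->2]=5 ship[0->1]=5 prod=4 -> inv=[5 8 7 6]
Step 2: demand=3,sold=3 ship[2->3]=2 ship[1->2]=5 ship[0->1]=5 prod=4 -> inv=[4 8 10 5]
Step 3: demand=3,sold=3 ship[2->3]=2 ship[1->2]=5 ship[0->1]=4 prod=4 -> inv=[4 7 13 4]
Step 4: demand=3,sold=3 ship[2->3]=2 ship[1->2]=5 ship[0->1]=4 prod=4 -> inv=[4 6 16 3]
Step 5: demand=3,sold=3 ship[2->3]=2 ship[1->2]=5 ship[0->1]=4 prod=4 -> inv=[4 5 19 2]

4 5 19 2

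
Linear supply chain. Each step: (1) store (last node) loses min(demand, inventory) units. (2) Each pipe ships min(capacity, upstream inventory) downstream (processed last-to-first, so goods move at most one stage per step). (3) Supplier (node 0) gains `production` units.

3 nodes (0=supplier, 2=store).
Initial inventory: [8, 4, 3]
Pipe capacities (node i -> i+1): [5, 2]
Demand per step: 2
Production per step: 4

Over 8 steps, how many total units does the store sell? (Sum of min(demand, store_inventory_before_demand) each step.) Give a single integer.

Step 1: sold=2 (running total=2) -> [7 7 3]
Step 2: sold=2 (running total=4) -> [6 10 3]
Step 3: sold=2 (running total=6) -> [5 13 3]
Step 4: sold=2 (running total=8) -> [4 16 3]
Step 5: sold=2 (running total=10) -> [4 18 3]
Step 6: sold=2 (running total=12) -> [4 20 3]
Step 7: sold=2 (running total=14) -> [4 22 3]
Step 8: sold=2 (running total=16) -> [4 24 3]

Answer: 16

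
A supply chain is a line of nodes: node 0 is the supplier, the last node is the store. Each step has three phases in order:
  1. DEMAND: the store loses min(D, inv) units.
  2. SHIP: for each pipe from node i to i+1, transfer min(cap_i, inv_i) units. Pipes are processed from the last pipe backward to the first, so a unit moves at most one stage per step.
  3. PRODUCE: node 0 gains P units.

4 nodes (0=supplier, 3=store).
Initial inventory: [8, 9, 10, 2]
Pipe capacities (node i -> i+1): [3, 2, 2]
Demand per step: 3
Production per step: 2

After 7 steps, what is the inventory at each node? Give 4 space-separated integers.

Step 1: demand=3,sold=2 ship[2->3]=2 ship[1->2]=2 ship[0->1]=3 prod=2 -> inv=[7 10 10 2]
Step 2: demand=3,sold=2 ship[2->3]=2 ship[1->2]=2 ship[0->1]=3 prod=2 -> inv=[6 11 10 2]
Step 3: demand=3,sold=2 ship[2->3]=2 ship[1->2]=2 ship[0->1]=3 prod=2 -> inv=[5 12 10 2]
Step 4: demand=3,sold=2 ship[2->3]=2 ship[1->2]=2 ship[0->1]=3 prod=2 -> inv=[4 13 10 2]
Step 5: demand=3,sold=2 ship[2->3]=2 ship[1->2]=2 ship[0->1]=3 prod=2 -> inv=[3 14 10 2]
Step 6: demand=3,sold=2 ship[2->3]=2 ship[1->2]=2 ship[0->1]=3 prod=2 -> inv=[2 15 10 2]
Step 7: demand=3,sold=2 ship[2->3]=2 ship[1->2]=2 ship[0->1]=2 prod=2 -> inv=[2 15 10 2]

2 15 10 2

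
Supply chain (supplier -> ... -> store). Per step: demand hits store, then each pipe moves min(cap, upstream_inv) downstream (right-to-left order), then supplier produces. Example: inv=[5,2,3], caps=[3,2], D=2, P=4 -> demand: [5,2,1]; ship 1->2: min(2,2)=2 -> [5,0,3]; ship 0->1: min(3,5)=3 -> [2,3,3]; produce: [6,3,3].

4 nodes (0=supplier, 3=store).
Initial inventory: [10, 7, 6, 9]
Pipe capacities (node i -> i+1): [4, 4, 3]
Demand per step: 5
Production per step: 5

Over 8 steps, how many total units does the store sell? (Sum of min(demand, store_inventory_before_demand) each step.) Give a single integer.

Answer: 30

Derivation:
Step 1: sold=5 (running total=5) -> [11 7 7 7]
Step 2: sold=5 (running total=10) -> [12 7 8 5]
Step 3: sold=5 (running total=15) -> [13 7 9 3]
Step 4: sold=3 (running total=18) -> [14 7 10 3]
Step 5: sold=3 (running total=21) -> [15 7 11 3]
Step 6: sold=3 (running total=24) -> [16 7 12 3]
Step 7: sold=3 (running total=27) -> [17 7 13 3]
Step 8: sold=3 (running total=30) -> [18 7 14 3]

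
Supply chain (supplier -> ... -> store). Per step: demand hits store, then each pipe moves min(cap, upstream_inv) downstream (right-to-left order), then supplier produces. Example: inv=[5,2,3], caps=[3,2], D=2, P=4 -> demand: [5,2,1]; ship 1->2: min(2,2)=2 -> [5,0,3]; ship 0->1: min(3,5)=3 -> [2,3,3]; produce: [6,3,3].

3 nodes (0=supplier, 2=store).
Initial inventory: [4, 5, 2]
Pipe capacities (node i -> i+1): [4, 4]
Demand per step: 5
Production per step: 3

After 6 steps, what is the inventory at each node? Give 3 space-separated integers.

Step 1: demand=5,sold=2 ship[1->2]=4 ship[0->1]=4 prod=3 -> inv=[3 5 4]
Step 2: demand=5,sold=4 ship[1->2]=4 ship[0->1]=3 prod=3 -> inv=[3 4 4]
Step 3: demand=5,sold=4 ship[1->2]=4 ship[0->1]=3 prod=3 -> inv=[3 3 4]
Step 4: demand=5,sold=4 ship[1->2]=3 ship[0->1]=3 prod=3 -> inv=[3 3 3]
Step 5: demand=5,sold=3 ship[1->2]=3 ship[0->1]=3 prod=3 -> inv=[3 3 3]
Step 6: demand=5,sold=3 ship[1->2]=3 ship[0->1]=3 prod=3 -> inv=[3 3 3]

3 3 3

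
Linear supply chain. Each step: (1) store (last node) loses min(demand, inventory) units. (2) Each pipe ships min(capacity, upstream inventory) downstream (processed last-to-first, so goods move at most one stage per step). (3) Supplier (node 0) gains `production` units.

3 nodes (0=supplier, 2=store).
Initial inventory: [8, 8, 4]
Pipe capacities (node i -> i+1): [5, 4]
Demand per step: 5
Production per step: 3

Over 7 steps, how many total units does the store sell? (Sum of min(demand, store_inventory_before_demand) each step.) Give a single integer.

Answer: 28

Derivation:
Step 1: sold=4 (running total=4) -> [6 9 4]
Step 2: sold=4 (running total=8) -> [4 10 4]
Step 3: sold=4 (running total=12) -> [3 10 4]
Step 4: sold=4 (running total=16) -> [3 9 4]
Step 5: sold=4 (running total=20) -> [3 8 4]
Step 6: sold=4 (running total=24) -> [3 7 4]
Step 7: sold=4 (running total=28) -> [3 6 4]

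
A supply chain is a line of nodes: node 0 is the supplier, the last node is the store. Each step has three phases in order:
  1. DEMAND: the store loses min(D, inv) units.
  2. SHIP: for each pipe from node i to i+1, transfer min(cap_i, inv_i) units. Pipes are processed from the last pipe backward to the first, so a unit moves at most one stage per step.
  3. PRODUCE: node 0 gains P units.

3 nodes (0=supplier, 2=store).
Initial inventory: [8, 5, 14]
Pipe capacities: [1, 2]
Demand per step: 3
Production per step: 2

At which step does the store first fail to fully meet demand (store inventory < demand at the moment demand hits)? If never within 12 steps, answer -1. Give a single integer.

Step 1: demand=3,sold=3 ship[1->2]=2 ship[0->1]=1 prod=2 -> [9 4 13]
Step 2: demand=3,sold=3 ship[1->2]=2 ship[0->1]=1 prod=2 -> [10 3 12]
Step 3: demand=3,sold=3 ship[1->2]=2 ship[0->1]=1 prod=2 -> [11 2 11]
Step 4: demand=3,sold=3 ship[1->2]=2 ship[0->1]=1 prod=2 -> [12 1 10]
Step 5: demand=3,sold=3 ship[1->2]=1 ship[0->1]=1 prod=2 -> [13 1 8]
Step 6: demand=3,sold=3 ship[1->2]=1 ship[0->1]=1 prod=2 -> [14 1 6]
Step 7: demand=3,sold=3 ship[1->2]=1 ship[0->1]=1 prod=2 -> [15 1 4]
Step 8: demand=3,sold=3 ship[1->2]=1 ship[0->1]=1 prod=2 -> [16 1 2]
Step 9: demand=3,sold=2 ship[1->2]=1 ship[0->1]=1 prod=2 -> [17 1 1]
Step 10: demand=3,sold=1 ship[1->2]=1 ship[0->1]=1 prod=2 -> [18 1 1]
Step 11: demand=3,sold=1 ship[1->2]=1 ship[0->1]=1 prod=2 -> [19 1 1]
Step 12: demand=3,sold=1 ship[1->2]=1 ship[0->1]=1 prod=2 -> [20 1 1]
First stockout at step 9

9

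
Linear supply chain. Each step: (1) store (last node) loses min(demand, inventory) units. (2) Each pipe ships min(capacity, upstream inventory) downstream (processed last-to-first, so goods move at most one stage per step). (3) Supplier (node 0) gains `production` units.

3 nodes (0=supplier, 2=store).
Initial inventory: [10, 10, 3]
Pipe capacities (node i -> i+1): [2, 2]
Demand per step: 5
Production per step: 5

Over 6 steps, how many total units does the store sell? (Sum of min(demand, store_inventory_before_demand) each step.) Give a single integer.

Step 1: sold=3 (running total=3) -> [13 10 2]
Step 2: sold=2 (running total=5) -> [16 10 2]
Step 3: sold=2 (running total=7) -> [19 10 2]
Step 4: sold=2 (running total=9) -> [22 10 2]
Step 5: sold=2 (running total=11) -> [25 10 2]
Step 6: sold=2 (running total=13) -> [28 10 2]

Answer: 13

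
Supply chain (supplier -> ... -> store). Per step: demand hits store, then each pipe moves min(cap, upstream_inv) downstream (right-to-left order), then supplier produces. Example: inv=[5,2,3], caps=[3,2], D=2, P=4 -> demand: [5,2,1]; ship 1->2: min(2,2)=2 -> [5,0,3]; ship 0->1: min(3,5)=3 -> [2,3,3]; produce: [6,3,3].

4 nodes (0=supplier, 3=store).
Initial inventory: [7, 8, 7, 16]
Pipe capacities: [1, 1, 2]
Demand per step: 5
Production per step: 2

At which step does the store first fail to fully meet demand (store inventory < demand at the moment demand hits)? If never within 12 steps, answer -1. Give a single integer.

Step 1: demand=5,sold=5 ship[2->3]=2 ship[1->2]=1 ship[0->1]=1 prod=2 -> [8 8 6 13]
Step 2: demand=5,sold=5 ship[2->3]=2 ship[1->2]=1 ship[0->1]=1 prod=2 -> [9 8 5 10]
Step 3: demand=5,sold=5 ship[2->3]=2 ship[1->2]=1 ship[0->1]=1 prod=2 -> [10 8 4 7]
Step 4: demand=5,sold=5 ship[2->3]=2 ship[1->2]=1 ship[0->1]=1 prod=2 -> [11 8 3 4]
Step 5: demand=5,sold=4 ship[2->3]=2 ship[1->2]=1 ship[0->1]=1 prod=2 -> [12 8 2 2]
Step 6: demand=5,sold=2 ship[2->3]=2 ship[1->2]=1 ship[0->1]=1 prod=2 -> [13 8 1 2]
Step 7: demand=5,sold=2 ship[2->3]=1 ship[1->2]=1 ship[0->1]=1 prod=2 -> [14 8 1 1]
Step 8: demand=5,sold=1 ship[2->3]=1 ship[1->2]=1 ship[0->1]=1 prod=2 -> [15 8 1 1]
Step 9: demand=5,sold=1 ship[2->3]=1 ship[1->2]=1 ship[0->1]=1 prod=2 -> [16 8 1 1]
Step 10: demand=5,sold=1 ship[2->3]=1 ship[1->2]=1 ship[0->1]=1 prod=2 -> [17 8 1 1]
Step 11: demand=5,sold=1 ship[2->3]=1 ship[1->2]=1 ship[0->1]=1 prod=2 -> [18 8 1 1]
Step 12: demand=5,sold=1 ship[2->3]=1 ship[1->2]=1 ship[0->1]=1 prod=2 -> [19 8 1 1]
First stockout at step 5

5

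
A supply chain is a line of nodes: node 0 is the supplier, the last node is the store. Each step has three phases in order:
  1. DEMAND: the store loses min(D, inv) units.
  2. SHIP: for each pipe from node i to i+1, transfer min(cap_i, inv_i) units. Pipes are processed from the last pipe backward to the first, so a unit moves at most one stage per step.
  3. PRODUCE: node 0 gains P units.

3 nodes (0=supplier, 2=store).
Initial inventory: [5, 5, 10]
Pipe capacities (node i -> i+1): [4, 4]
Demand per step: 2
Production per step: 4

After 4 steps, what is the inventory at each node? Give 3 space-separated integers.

Step 1: demand=2,sold=2 ship[1->2]=4 ship[0->1]=4 prod=4 -> inv=[5 5 12]
Step 2: demand=2,sold=2 ship[1->2]=4 ship[0->1]=4 prod=4 -> inv=[5 5 14]
Step 3: demand=2,sold=2 ship[1->2]=4 ship[0->1]=4 prod=4 -> inv=[5 5 16]
Step 4: demand=2,sold=2 ship[1->2]=4 ship[0->1]=4 prod=4 -> inv=[5 5 18]

5 5 18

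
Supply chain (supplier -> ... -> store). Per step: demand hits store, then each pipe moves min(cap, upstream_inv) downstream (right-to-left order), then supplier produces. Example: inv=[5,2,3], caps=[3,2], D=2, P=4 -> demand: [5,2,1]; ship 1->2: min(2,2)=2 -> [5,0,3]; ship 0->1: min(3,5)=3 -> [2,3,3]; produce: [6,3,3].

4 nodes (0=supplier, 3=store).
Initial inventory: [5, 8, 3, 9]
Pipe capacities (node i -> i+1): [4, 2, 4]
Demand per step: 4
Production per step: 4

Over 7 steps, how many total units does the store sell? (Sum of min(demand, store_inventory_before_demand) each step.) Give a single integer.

Answer: 22

Derivation:
Step 1: sold=4 (running total=4) -> [5 10 2 8]
Step 2: sold=4 (running total=8) -> [5 12 2 6]
Step 3: sold=4 (running total=12) -> [5 14 2 4]
Step 4: sold=4 (running total=16) -> [5 16 2 2]
Step 5: sold=2 (running total=18) -> [5 18 2 2]
Step 6: sold=2 (running total=20) -> [5 20 2 2]
Step 7: sold=2 (running total=22) -> [5 22 2 2]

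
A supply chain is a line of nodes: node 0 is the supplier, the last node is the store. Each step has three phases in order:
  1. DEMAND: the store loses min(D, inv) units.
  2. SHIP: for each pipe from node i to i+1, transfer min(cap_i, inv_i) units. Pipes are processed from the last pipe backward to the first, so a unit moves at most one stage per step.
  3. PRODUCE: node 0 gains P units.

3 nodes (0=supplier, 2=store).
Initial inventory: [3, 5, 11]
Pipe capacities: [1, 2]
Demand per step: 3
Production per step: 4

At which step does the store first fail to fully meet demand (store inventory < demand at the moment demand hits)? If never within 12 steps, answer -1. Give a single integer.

Step 1: demand=3,sold=3 ship[1->2]=2 ship[0->1]=1 prod=4 -> [6 4 10]
Step 2: demand=3,sold=3 ship[1->2]=2 ship[0->1]=1 prod=4 -> [9 3 9]
Step 3: demand=3,sold=3 ship[1->2]=2 ship[0->1]=1 prod=4 -> [12 2 8]
Step 4: demand=3,sold=3 ship[1->2]=2 ship[0->1]=1 prod=4 -> [15 1 7]
Step 5: demand=3,sold=3 ship[1->2]=1 ship[0->1]=1 prod=4 -> [18 1 5]
Step 6: demand=3,sold=3 ship[1->2]=1 ship[0->1]=1 prod=4 -> [21 1 3]
Step 7: demand=3,sold=3 ship[1->2]=1 ship[0->1]=1 prod=4 -> [24 1 1]
Step 8: demand=3,sold=1 ship[1->2]=1 ship[0->1]=1 prod=4 -> [27 1 1]
Step 9: demand=3,sold=1 ship[1->2]=1 ship[0->1]=1 prod=4 -> [30 1 1]
Step 10: demand=3,sold=1 ship[1->2]=1 ship[0->1]=1 prod=4 -> [33 1 1]
Step 11: demand=3,sold=1 ship[1->2]=1 ship[0->1]=1 prod=4 -> [36 1 1]
Step 12: demand=3,sold=1 ship[1->2]=1 ship[0->1]=1 prod=4 -> [39 1 1]
First stockout at step 8

8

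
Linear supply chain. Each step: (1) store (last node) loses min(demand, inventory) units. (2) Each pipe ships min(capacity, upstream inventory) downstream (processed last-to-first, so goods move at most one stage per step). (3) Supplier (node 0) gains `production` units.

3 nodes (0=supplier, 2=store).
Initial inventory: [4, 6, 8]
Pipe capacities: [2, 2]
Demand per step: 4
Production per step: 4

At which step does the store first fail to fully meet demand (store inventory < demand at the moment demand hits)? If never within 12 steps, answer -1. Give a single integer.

Step 1: demand=4,sold=4 ship[1->2]=2 ship[0->1]=2 prod=4 -> [6 6 6]
Step 2: demand=4,sold=4 ship[1->2]=2 ship[0->1]=2 prod=4 -> [8 6 4]
Step 3: demand=4,sold=4 ship[1->2]=2 ship[0->1]=2 prod=4 -> [10 6 2]
Step 4: demand=4,sold=2 ship[1->2]=2 ship[0->1]=2 prod=4 -> [12 6 2]
Step 5: demand=4,sold=2 ship[1->2]=2 ship[0->1]=2 prod=4 -> [14 6 2]
Step 6: demand=4,sold=2 ship[1->2]=2 ship[0->1]=2 prod=4 -> [16 6 2]
Step 7: demand=4,sold=2 ship[1->2]=2 ship[0->1]=2 prod=4 -> [18 6 2]
Step 8: demand=4,sold=2 ship[1->2]=2 ship[0->1]=2 prod=4 -> [20 6 2]
Step 9: demand=4,sold=2 ship[1->2]=2 ship[0->1]=2 prod=4 -> [22 6 2]
Step 10: demand=4,sold=2 ship[1->2]=2 ship[0->1]=2 prod=4 -> [24 6 2]
Step 11: demand=4,sold=2 ship[1->2]=2 ship[0->1]=2 prod=4 -> [26 6 2]
Step 12: demand=4,sold=2 ship[1->2]=2 ship[0->1]=2 prod=4 -> [28 6 2]
First stockout at step 4

4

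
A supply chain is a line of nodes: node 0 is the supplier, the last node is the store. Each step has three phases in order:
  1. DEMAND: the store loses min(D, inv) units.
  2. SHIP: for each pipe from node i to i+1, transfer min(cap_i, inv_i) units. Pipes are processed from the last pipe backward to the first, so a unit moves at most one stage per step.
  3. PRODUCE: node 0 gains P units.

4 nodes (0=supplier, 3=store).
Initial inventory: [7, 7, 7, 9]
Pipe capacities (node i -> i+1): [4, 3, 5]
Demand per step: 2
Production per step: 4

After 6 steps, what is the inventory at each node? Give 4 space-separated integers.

Step 1: demand=2,sold=2 ship[2->3]=5 ship[1->2]=3 ship[0->1]=4 prod=4 -> inv=[7 8 5 12]
Step 2: demand=2,sold=2 ship[2->3]=5 ship[1->2]=3 ship[0->1]=4 prod=4 -> inv=[7 9 3 15]
Step 3: demand=2,sold=2 ship[2->3]=3 ship[1->2]=3 ship[0->1]=4 prod=4 -> inv=[7 10 3 16]
Step 4: demand=2,sold=2 ship[2->3]=3 ship[1->2]=3 ship[0->1]=4 prod=4 -> inv=[7 11 3 17]
Step 5: demand=2,sold=2 ship[2->3]=3 ship[1->2]=3 ship[0->1]=4 prod=4 -> inv=[7 12 3 18]
Step 6: demand=2,sold=2 ship[2->3]=3 ship[1->2]=3 ship[0->1]=4 prod=4 -> inv=[7 13 3 19]

7 13 3 19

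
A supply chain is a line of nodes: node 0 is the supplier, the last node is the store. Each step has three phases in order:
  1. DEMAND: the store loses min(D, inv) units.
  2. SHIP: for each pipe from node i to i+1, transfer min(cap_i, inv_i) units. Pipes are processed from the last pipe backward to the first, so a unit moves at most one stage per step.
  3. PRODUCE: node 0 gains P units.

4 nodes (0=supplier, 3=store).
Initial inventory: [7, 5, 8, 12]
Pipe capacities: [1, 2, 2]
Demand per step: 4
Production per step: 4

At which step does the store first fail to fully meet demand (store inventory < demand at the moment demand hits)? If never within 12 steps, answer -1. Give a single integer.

Step 1: demand=4,sold=4 ship[2->3]=2 ship[1->2]=2 ship[0->1]=1 prod=4 -> [10 4 8 10]
Step 2: demand=4,sold=4 ship[2->3]=2 ship[1->2]=2 ship[0->1]=1 prod=4 -> [13 3 8 8]
Step 3: demand=4,sold=4 ship[2->3]=2 ship[1->2]=2 ship[0->1]=1 prod=4 -> [16 2 8 6]
Step 4: demand=4,sold=4 ship[2->3]=2 ship[1->2]=2 ship[0->1]=1 prod=4 -> [19 1 8 4]
Step 5: demand=4,sold=4 ship[2->3]=2 ship[1->2]=1 ship[0->1]=1 prod=4 -> [22 1 7 2]
Step 6: demand=4,sold=2 ship[2->3]=2 ship[1->2]=1 ship[0->1]=1 prod=4 -> [25 1 6 2]
Step 7: demand=4,sold=2 ship[2->3]=2 ship[1->2]=1 ship[0->1]=1 prod=4 -> [28 1 5 2]
Step 8: demand=4,sold=2 ship[2->3]=2 ship[1->2]=1 ship[0->1]=1 prod=4 -> [31 1 4 2]
Step 9: demand=4,sold=2 ship[2->3]=2 ship[1->2]=1 ship[0->1]=1 prod=4 -> [34 1 3 2]
Step 10: demand=4,sold=2 ship[2->3]=2 ship[1->2]=1 ship[0->1]=1 prod=4 -> [37 1 2 2]
Step 11: demand=4,sold=2 ship[2->3]=2 ship[1->2]=1 ship[0->1]=1 prod=4 -> [40 1 1 2]
Step 12: demand=4,sold=2 ship[2->3]=1 ship[1->2]=1 ship[0->1]=1 prod=4 -> [43 1 1 1]
First stockout at step 6

6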